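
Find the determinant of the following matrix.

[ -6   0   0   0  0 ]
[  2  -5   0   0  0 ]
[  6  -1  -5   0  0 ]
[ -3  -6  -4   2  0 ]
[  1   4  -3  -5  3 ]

The matrix is lower triangular, so the determinant is the product of the diagonal entries:
det = (-6) · (-5) · (-5) · (2) · (3) = -900

The determinant is -900.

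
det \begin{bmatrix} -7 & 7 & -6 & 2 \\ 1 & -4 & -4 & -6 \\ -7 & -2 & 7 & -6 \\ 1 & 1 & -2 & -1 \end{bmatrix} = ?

The determinant is -1449.

Expand along row 1:
  + (-7) · M_11   where M_11 = det([-4 -4 -6; -2 7 -6; 1 -2 -1]) = 126
  − (7) · M_12   where M_12 = det([1 -4 -6; -7 7 -6; 1 -2 -1]) = -9
  + (-6) · M_13   where M_13 = det([1 -4 -6; -7 -2 -6; 1 1 -1]) = 90
  − (2) · M_14   where M_14 = det([1 -4 -4; -7 -2 7; 1 1 -2]) = 45
det = (+1)·(-7)·(126) + (-1)·(7)·(-9) + (+1)·(-6)·(90) + (-1)·(2)·(45) = -1449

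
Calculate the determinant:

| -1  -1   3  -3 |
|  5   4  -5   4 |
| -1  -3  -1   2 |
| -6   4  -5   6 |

-15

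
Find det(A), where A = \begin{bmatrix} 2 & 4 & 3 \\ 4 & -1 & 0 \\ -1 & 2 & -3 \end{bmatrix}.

Expand along row 2:
  − 4 · |4 3; 2 -3| = −4·(-12 − 6) = 72
  + (-1) · |2 3; -1 -3| = (-1)·(-6 − (-3)) = 3
Sum: (72) + (3) = 75

det(A) = 75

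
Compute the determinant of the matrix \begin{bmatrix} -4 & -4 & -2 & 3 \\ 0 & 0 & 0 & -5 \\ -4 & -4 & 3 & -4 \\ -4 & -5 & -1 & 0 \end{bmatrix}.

Expand along row 2 (it has 3 zeros):
  + (-5) · M_24   where M_24 = det([-4 -4 -2; -4 -4 3; -4 -5 -1]) = -20
det = (+1)·(-5)·(-20) = 100

100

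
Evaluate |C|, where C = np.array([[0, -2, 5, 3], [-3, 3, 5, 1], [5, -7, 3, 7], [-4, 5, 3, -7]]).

|C| = 220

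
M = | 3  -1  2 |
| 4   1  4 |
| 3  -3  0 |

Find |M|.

The determinant is -6.

Expand along row 3:
  + 3 · |-1 2; 1 4| = 3·(-4 − 2) = -18
  − (-3) · |3 2; 4 4| = −(-3)·(12 − 8) = 12
Sum: (-18) + (12) = -6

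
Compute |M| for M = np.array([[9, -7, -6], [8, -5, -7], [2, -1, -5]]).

Expand along column 1:
  + 9 · |-5 -7; -1 -5| = 9·(25 − 7) = 162
  − 8 · |-7 -6; -1 -5| = −8·(35 − 6) = -232
  + 2 · |-7 -6; -5 -7| = 2·(49 − 30) = 38
Sum: (162) + (-232) + (38) = -32

|M| = -32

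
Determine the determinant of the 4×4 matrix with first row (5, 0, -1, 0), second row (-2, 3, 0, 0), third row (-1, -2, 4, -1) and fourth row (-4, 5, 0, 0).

The determinant is -2.

Expand along column 4 (it has 3 zeros):
  − (-1) · M_34   where M_34 = det([5 0 -1; -2 3 0; -4 5 0]) = -2
det = (-1)·(-1)·(-2) = -2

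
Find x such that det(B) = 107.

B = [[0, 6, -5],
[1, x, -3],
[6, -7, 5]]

Expanding along the column containing x, det(B) is linear in x: det(B) = (30)·x + (-103).
Set (30)·x + (-103) = 107  ⇒  (30)·x = 210  ⇒  x = 7.

7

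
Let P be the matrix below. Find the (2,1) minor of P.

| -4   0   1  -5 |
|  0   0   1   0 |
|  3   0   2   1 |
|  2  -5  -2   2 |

Delete row 2 and column 1; the remaining 3×3 submatrix is [0 1 -5; 0 2 1; -5 -2 2].
Its determinant is -55.

-55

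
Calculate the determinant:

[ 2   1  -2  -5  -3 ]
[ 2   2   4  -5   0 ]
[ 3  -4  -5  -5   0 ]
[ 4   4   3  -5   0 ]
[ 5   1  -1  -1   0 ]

-1125

Expand along column 5 (it has 4 zeros):
  + (-3) · M_15   where M_15 = det([2 2 4 -5; 3 -4 -5 -5; 4 4 3 -5; 5 1 -1 -1]) = 375
det = (+1)·(-3)·(375) = -1125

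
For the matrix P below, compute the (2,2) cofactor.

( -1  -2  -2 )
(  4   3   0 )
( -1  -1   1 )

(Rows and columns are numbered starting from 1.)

Delete row 2 and column 2; the remaining 2×2 submatrix is [-1 -2; -1 1].
Its determinant is (-1)·1 − (-2)·(-1) = -3.
The cofactor carries sign (−1)^(2+2) = +1, so C_{2,2} = +(-3) = -3.

-3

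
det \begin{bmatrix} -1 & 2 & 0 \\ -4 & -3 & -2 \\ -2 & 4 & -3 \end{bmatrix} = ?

Expand along row 1:
  + (-1) · |-3 -2; 4 -3| = (-1)·(9 − (-8)) = -17
  − 2 · |-4 -2; -2 -3| = −2·(12 − 4) = -16
Sum: (-17) + (-16) = -33

The determinant is -33.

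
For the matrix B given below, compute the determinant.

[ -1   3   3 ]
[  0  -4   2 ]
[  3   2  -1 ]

Expand along row 2:
  + (-4) · |-1 3; 3 -1| = (-4)·(1 − 9) = 32
  − 2 · |-1 3; 3 2| = −2·(-2 − 9) = 22
Sum: (32) + (22) = 54

54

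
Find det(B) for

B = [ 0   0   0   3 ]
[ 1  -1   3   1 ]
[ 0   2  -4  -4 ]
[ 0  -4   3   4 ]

The determinant is 30.

Expand along row 1 (it has 3 zeros):
  − (3) · M_14   where M_14 = det([1 -1 3; 0 2 -4; 0 -4 3]) = -10
det = (-1)·(3)·(-10) = 30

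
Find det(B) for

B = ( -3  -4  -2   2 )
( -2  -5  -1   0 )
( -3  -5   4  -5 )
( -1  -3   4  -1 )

Expand along row 2 (it has 1 zero):
  − (-2) · M_21   where M_21 = det([-4 -2 2; -5 4 -5; -3 4 -1]) = -100
  + (-5) · M_22   where M_22 = det([-3 -2 2; -3 4 -5; -1 4 -1]) = -68
  − (-1) · M_23   where M_23 = det([-3 -4 2; -3 -5 -5; -1 -3 -1]) = 30
det = (-1)·(-2)·(-100) + (+1)·(-5)·(-68) + (-1)·(-1)·(30) = 170

The determinant is 170.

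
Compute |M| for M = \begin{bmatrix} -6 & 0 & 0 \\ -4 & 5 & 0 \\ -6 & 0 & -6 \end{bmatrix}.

The determinant is 180.

M is lower triangular, so det(M) is the product of the diagonal entries:
det = (-6) · (5) · (-6) = 180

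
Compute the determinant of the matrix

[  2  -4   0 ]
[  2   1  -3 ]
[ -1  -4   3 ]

-6

Expand along column 3:
  − (-3) · |2 -4; -1 -4| = −(-3)·(-8 − 4) = -36
  + 3 · |2 -4; 2 1| = 3·(2 − (-8)) = 30
Sum: (-36) + (30) = -6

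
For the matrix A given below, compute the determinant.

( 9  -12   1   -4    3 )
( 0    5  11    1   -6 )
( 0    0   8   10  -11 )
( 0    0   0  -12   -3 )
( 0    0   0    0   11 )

|A| = -47520

A is upper triangular, so det(A) is the product of the diagonal entries:
det = (9) · (5) · (8) · (-12) · (11) = -47520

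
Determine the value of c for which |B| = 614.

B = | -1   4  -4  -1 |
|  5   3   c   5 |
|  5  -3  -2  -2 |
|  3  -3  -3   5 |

-9

Expanding along the column containing c, det(B) is linear in c: det(B) = (97)·c + (1487).
Set (97)·c + (1487) = 614  ⇒  (97)·c = -873  ⇒  c = -9.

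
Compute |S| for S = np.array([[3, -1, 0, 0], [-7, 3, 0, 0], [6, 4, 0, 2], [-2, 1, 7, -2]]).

S is block lower-triangular with a 2×2 block and a 2×2 block on the diagonal, so its determinant equals the product of the determinants of the diagonal blocks.
det of the 2×2 block = 2
det of the 2×2 block = -14
det = (2)·(-14) = -28

-28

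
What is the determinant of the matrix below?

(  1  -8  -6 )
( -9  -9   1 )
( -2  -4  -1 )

Expand along column 1:
  + 1 · |-9 1; -4 -1| = 1·(9 − (-4)) = 13
  − (-9) · |-8 -6; -4 -1| = −(-9)·(8 − 24) = -144
  + (-2) · |-8 -6; -9 1| = (-2)·(-8 − 54) = 124
Sum: (13) + (-144) + (124) = -7

The determinant is -7.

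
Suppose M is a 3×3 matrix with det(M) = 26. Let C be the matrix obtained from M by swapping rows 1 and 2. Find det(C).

Swapping two rows multiplies the determinant by −1.
det(C) = (-1)·(26) = -26

-26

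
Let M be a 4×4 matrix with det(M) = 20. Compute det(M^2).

det(M^2) = (det M)^2 = (20)^2 = 400

400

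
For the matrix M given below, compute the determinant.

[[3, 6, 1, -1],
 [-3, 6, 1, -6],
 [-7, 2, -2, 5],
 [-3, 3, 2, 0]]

Expand along row 4 (it has 1 zero):
  − (-3) · M_41   where M_41 = det([6 1 -1; 6 1 -6; 2 -2 5]) = -70
  + (3) · M_42   where M_42 = det([3 1 -1; -3 1 -6; -7 -2 5]) = 23
  − (2) · M_43   where M_43 = det([3 6 -1; -3 6 -6; -7 2 5]) = 432
det = (-1)·(-3)·(-70) + (+1)·(3)·(23) + (-1)·(2)·(432) = -1005

det(M) = -1005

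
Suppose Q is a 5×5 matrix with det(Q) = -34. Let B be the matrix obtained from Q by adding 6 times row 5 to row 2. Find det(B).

The determinant is -34.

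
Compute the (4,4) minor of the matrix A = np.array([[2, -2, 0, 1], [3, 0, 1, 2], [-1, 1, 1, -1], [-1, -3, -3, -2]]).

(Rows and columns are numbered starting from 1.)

The minor is 6.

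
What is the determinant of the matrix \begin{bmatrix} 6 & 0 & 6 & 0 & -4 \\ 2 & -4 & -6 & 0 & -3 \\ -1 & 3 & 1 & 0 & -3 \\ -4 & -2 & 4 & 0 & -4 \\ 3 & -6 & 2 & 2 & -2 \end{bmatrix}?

3952

Expand along column 4 (it has 4 zeros):
  − (2) · M_54   where M_54 = det([6 0 6 -4; 2 -4 -6 -3; -1 3 1 -3; -4 -2 4 -4]) = -1976
det = (-1)·(2)·(-1976) = 3952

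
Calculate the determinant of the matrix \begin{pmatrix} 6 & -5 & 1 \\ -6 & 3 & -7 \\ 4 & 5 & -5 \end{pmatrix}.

Expand along column 1:
  + 6 · |3 -7; 5 -5| = 6·(-15 − (-35)) = 120
  − (-6) · |-5 1; 5 -5| = −(-6)·(25 − 5) = 120
  + 4 · |-5 1; 3 -7| = 4·(35 − 3) = 128
Sum: (120) + (120) + (128) = 368

The determinant is 368.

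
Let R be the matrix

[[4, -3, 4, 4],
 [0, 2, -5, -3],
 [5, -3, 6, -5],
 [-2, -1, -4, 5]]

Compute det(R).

The determinant is -511.

Expand along row 2 (it has 1 zero):
  + (2) · M_22   where M_22 = det([4 4 4; 5 6 -5; -2 -4 5]) = -52
  − (-5) · M_23   where M_23 = det([4 -3 4; 5 -3 -5; -2 -1 5]) = -79
  + (-3) · M_24   where M_24 = det([4 -3 4; 5 -3 6; -2 -1 -4]) = 4
det = (+1)·(2)·(-52) + (-1)·(-5)·(-79) + (+1)·(-3)·(4) = -511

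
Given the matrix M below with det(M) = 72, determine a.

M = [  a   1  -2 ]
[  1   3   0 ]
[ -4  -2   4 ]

8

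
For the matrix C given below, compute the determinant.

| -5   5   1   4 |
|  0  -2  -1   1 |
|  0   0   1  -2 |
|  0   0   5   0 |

100

C is block upper-triangular with a 2×2 block and a 2×2 block on the diagonal, so its determinant equals the product of the determinants of the diagonal blocks.
det of the 2×2 block = 10
det of the 2×2 block = 10
det = (10)·(10) = 100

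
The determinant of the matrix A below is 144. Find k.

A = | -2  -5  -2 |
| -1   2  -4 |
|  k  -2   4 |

k = 7

Expanding along the row containing k, det(A) is linear in k: det(A) = (24)·k + (-24).
Set (24)·k + (-24) = 144  ⇒  (24)·k = 168  ⇒  k = 7.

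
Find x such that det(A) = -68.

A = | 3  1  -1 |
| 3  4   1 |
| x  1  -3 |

-7

Expanding along the row containing x, det(A) is linear in x: det(A) = (5)·x + (-33).
Set (5)·x + (-33) = -68  ⇒  (5)·x = -35  ⇒  x = -7.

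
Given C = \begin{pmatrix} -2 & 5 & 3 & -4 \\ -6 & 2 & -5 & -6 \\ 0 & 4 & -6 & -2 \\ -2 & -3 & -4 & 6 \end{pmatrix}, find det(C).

Expand along row 3 (it has 1 zero):
  − (4) · M_32   where M_32 = det([-2 3 -4; -6 -5 -6; -2 -4 6]) = 196
  + (-6) · M_33   where M_33 = det([-2 5 -4; -6 2 -6; -2 -3 6]) = 164
  − (-2) · M_34   where M_34 = det([-2 5 3; -6 2 -5; -2 -3 -4]) = 42
det = (-1)·(4)·(196) + (+1)·(-6)·(164) + (-1)·(-2)·(42) = -1684

The determinant is -1684.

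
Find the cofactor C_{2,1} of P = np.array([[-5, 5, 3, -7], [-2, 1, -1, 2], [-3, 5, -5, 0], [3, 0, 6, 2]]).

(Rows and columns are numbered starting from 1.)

The cofactor is 290.

Delete row 2 and column 1; the remaining 3×3 submatrix is [5 3 -7; 5 -5 0; 0 6 2].
Its determinant is -290.
The cofactor carries sign (−1)^(2+1) = −1, so C_{2,1} = −(-290) = 290.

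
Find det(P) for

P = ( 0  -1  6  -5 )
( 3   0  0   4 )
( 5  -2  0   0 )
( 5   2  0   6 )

Expand along column 3 (it has 3 zeros):
  + (6) · M_13   where M_13 = det([3 0 4; 5 -2 0; 5 2 6]) = 44
det = (+1)·(6)·(44) = 264

264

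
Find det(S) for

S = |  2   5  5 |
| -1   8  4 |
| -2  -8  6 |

det(S) = 270

Expand along column 1:
  + 2 · |8 4; -8 6| = 2·(48 − (-32)) = 160
  − (-1) · |5 5; -8 6| = −(-1)·(30 − (-40)) = 70
  + (-2) · |5 5; 8 4| = (-2)·(20 − 40) = 40
Sum: (160) + (70) + (40) = 270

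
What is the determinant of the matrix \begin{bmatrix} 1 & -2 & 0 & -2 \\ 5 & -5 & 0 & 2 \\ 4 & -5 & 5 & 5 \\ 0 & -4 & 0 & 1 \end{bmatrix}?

Expand along column 3 (it has 3 zeros):
  + (5) · M_33   where M_33 = det([1 -2 -2; 5 -5 2; 0 -4 1]) = 53
det = (+1)·(5)·(53) = 265

The determinant is 265.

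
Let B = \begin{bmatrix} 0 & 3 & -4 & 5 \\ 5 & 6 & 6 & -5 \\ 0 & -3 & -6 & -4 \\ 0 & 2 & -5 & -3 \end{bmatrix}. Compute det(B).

det(B) = -985

Expand along column 1 (it has 3 zeros):
  − (5) · M_21   where M_21 = det([3 -4 5; -3 -6 -4; 2 -5 -3]) = 197
det = (-1)·(5)·(197) = -985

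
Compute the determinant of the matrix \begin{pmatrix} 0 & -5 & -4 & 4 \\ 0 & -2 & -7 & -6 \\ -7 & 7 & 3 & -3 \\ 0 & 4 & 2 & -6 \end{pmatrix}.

Expand along column 1 (it has 3 zeros):
  + (-7) · M_31   where M_31 = det([-5 -4 4; -2 -7 -6; 4 2 -6]) = -30
det = (+1)·(-7)·(-30) = 210

210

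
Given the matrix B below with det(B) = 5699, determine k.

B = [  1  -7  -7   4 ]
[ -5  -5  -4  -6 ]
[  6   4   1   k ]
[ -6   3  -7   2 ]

-3

Expanding along the row containing k, det(B) is linear in k: det(B) = (-439)·k + (4382).
Set (-439)·k + (4382) = 5699  ⇒  (-439)·k = 1317  ⇒  k = -3.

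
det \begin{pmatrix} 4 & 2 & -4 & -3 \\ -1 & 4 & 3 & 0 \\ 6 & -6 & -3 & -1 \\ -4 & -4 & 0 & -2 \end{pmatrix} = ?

-560

Expand along row 2 (it has 1 zero):
  − (-1) · M_21   where M_21 = det([2 -4 -3; -6 -3 -1; -4 0 -2]) = 80
  + (4) · M_22   where M_22 = det([4 -4 -3; 6 -3 -1; -4 0 -2]) = -4
  − (3) · M_23   where M_23 = det([4 2 -3; 6 -6 -1; -4 -4 -2]) = 208
det = (-1)·(-1)·(80) + (+1)·(4)·(-4) + (-1)·(3)·(208) = -560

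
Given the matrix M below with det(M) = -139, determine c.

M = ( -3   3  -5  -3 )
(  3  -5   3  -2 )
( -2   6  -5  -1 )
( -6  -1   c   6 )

-1

Expanding along the row containing c, det(M) is linear in c: det(M) = (54)·c + (-85).
Set (54)·c + (-85) = -139  ⇒  (54)·c = -54  ⇒  c = -1.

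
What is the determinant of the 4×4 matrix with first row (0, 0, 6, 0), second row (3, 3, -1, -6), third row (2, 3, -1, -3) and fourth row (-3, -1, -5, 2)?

The determinant is -108.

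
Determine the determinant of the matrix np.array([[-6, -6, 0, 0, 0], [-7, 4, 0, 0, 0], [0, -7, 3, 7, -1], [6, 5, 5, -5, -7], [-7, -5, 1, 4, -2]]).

-7260

The matrix is block lower-triangular with a 2×2 block and a 3×3 block on the diagonal, so its determinant equals the product of the determinants of the diagonal blocks.
det of the 2×2 block = -66
det of the 3×3 block = 110
det = (-66)·(110) = -7260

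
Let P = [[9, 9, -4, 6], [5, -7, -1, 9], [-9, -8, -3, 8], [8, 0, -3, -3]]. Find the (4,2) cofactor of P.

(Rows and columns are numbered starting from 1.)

Delete row 4 and column 2; the remaining 3×3 submatrix is [9 -4 6; 5 -1 9; -9 -3 8].
Its determinant is 511.
The cofactor carries sign (−1)^(4+2) = +1, so C_{4,2} = +(511) = 511.

511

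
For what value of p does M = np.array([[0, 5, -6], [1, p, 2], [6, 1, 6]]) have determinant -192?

Expanding along the row containing p, det(M) is linear in p: det(M) = (36)·p + (24).
Set (36)·p + (24) = -192  ⇒  (36)·p = -216  ⇒  p = -6.

-6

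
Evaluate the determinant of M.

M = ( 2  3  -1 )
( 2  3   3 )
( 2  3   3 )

Expand along column 1:
  + 2 · |3 3; 3 3| = 2·(9 − 9) = 0
  − 2 · |3 -1; 3 3| = −2·(9 − (-3)) = -24
  + 2 · |3 -1; 3 3| = 2·(9 − (-3)) = 24
Sum: (0) + (-24) + (24) = 0

0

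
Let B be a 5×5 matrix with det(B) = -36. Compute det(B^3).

The determinant is -46656.

det(B^3) = (det B)^3 = (-36)^3 = -46656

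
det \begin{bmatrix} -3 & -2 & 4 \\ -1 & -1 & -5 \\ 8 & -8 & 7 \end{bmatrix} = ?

271

Expand along row 1:
  + (-3) · |-1 -5; -8 7| = (-3)·(-7 − 40) = 141
  − (-2) · |-1 -5; 8 7| = −(-2)·(-7 − (-40)) = 66
  + 4 · |-1 -1; 8 -8| = 4·(8 − (-8)) = 64
Sum: (141) + (66) + (64) = 271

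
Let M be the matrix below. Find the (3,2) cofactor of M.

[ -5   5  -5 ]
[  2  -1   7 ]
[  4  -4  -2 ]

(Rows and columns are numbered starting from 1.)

25

Delete row 3 and column 2; the remaining 2×2 submatrix is [-5 -5; 2 7].
Its determinant is (-5)·7 − (-5)·2 = -25.
The cofactor carries sign (−1)^(3+2) = −1, so C_{3,2} = −(-25) = 25.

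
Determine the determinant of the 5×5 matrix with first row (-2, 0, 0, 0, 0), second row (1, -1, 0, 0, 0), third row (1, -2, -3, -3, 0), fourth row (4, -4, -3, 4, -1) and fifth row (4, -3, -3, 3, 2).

-120

The matrix is block lower-triangular with a 2×2 block and a 3×3 block on the diagonal, so its determinant equals the product of the determinants of the diagonal blocks.
det of the 2×2 block = 2
det of the 3×3 block = -60
det = (2)·(-60) = -120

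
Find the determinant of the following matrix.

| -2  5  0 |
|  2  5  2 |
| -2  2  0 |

Expand along column 3:
  − 2 · |-2 5; -2 2| = −2·(-4 − (-10)) = -12

-12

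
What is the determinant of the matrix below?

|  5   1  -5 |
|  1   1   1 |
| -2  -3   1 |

Expand along row 1:
  + 5 · |1 1; -3 1| = 5·(1 − (-3)) = 20
  − 1 · |1 1; -2 1| = −1·(1 − (-2)) = -3
  + (-5) · |1 1; -2 -3| = (-5)·(-3 − (-2)) = 5
Sum: (20) + (-3) + (5) = 22

22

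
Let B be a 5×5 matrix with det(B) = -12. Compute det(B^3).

det(B^3) = (det B)^3 = (-12)^3 = -1728

-1728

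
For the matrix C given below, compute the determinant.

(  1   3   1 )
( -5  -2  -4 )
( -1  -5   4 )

det(C) = 67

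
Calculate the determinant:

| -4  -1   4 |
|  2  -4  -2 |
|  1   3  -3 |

-36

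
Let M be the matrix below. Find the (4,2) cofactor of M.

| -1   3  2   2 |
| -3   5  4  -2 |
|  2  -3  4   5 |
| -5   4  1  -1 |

Delete row 4 and column 2; the remaining 3×3 submatrix is [-1 2 2; -3 4 -2; 2 4 5].
Its determinant is -46.
The cofactor carries sign (−1)^(4+2) = +1, so C_{4,2} = +(-46) = -46.

-46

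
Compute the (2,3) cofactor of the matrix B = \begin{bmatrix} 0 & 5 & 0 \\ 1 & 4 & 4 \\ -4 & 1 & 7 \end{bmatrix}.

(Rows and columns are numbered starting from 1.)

-20

Delete row 2 and column 3; the remaining 2×2 submatrix is [0 5; -4 1].
Its determinant is 0·1 − 5·(-4) = 20.
The cofactor carries sign (−1)^(2+3) = −1, so C_{2,3} = −(20) = -20.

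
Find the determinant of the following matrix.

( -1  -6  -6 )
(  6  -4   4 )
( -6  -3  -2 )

Expand along row 1:
  + (-1) · |-4 4; -3 -2| = (-1)·(8 − (-12)) = -20
  − (-6) · |6 4; -6 -2| = −(-6)·(-12 − (-24)) = 72
  + (-6) · |6 -4; -6 -3| = (-6)·(-18 − 24) = 252
Sum: (-20) + (72) + (252) = 304

304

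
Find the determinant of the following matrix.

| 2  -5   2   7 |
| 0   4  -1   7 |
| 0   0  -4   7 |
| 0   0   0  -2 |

64

The matrix is upper triangular, so the determinant is the product of the diagonal entries:
det = (2) · (4) · (-4) · (-2) = 64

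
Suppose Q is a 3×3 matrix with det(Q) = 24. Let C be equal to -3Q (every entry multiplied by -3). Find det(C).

For a 3×3 matrix, det(-3Q) = (-3)^3·det(Q) = -27·det(Q).
det(C) = (-27)·(24) = -648

|C| = -648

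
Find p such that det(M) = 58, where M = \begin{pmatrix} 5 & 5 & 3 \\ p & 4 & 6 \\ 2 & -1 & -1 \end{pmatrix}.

Expanding along the row containing p, det(M) is linear in p: det(M) = (2)·p + (46).
Set (2)·p + (46) = 58  ⇒  (2)·p = 12  ⇒  p = 6.

p = 6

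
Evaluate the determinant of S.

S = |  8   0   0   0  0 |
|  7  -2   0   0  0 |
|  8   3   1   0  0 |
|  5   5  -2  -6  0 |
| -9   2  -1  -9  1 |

96

S is lower triangular, so det(S) is the product of the diagonal entries:
det = (8) · (-2) · (1) · (-6) · (1) = 96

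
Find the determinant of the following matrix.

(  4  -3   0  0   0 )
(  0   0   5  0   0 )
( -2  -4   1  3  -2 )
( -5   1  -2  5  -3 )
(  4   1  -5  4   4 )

2340

Expand along row 2 (it has 4 zeros):
  − (5) · M_23   where M_23 = det([4 -3 0 0; -2 -4 3 -2; -5 1 5 -3; 4 1 4 4]) = -468
det = (-1)·(5)·(-468) = 2340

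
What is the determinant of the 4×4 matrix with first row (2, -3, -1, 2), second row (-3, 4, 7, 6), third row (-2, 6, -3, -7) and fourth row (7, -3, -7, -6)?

The determinant is 333.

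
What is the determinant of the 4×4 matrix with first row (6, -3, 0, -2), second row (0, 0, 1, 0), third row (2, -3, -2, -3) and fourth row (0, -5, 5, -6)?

-2

Expand along row 2 (it has 3 zeros):
  − (1) · M_23   where M_23 = det([6 -3 -2; 2 -3 -3; 0 -5 -6]) = 2
det = (-1)·(1)·(2) = -2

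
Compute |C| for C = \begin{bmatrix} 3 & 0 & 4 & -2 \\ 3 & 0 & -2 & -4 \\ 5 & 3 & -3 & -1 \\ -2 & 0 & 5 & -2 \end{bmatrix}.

|C| = -318

Expand along column 2 (it has 3 zeros):
  − (3) · M_32   where M_32 = det([3 4 -2; 3 -2 -4; -2 5 -2]) = 106
det = (-1)·(3)·(106) = -318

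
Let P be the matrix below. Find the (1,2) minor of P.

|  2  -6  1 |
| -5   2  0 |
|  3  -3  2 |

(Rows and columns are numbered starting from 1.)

-10

Delete row 1 and column 2; the remaining 2×2 submatrix is [-5 0; 3 2].
Its determinant is (-5)·2 − 0·3 = -10.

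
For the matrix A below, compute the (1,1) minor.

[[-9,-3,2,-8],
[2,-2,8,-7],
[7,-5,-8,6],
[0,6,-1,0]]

-95

Delete row 1 and column 1; the remaining 3×3 submatrix is [-2 8 -7; -5 -8 6; 6 -1 0].
Its determinant is -95.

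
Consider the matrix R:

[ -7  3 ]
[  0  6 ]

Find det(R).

The determinant is -42.

det(R) = (-7)·6 − 3·0 = -42 − 0 = -42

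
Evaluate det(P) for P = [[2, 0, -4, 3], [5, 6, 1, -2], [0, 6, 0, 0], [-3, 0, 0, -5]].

750

Expand along row 3 (it has 3 zeros):
  − (6) · M_32   where M_32 = det([2 -4 3; 5 1 -2; -3 0 -5]) = -125
det = (-1)·(6)·(-125) = 750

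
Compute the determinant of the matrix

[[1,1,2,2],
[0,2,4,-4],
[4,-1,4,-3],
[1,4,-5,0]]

Expand along row 2 (it has 1 zero):
  + (2) · M_22   where M_22 = det([1 2 2; 4 4 -3; 1 -5 0]) = -69
  − (4) · M_23   where M_23 = det([1 1 2; 4 -1 -3; 1 4 0]) = 43
  + (-4) · M_24   where M_24 = det([1 1 2; 4 -1 4; 1 4 -5]) = 47
det = (+1)·(2)·(-69) + (-1)·(4)·(43) + (+1)·(-4)·(47) = -498

The determinant is -498.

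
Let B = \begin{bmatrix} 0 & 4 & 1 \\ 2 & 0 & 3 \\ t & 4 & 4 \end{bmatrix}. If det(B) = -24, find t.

0

Expanding along the row containing t, det(B) is linear in t: det(B) = (12)·t + (-24).
Set (12)·t + (-24) = -24  ⇒  (12)·t = 0  ⇒  t = 0.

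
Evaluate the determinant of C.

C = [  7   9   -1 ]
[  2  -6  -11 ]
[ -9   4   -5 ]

Expand along column 1:
  + 7 · |-6 -11; 4 -5| = 7·(30 − (-44)) = 518
  − 2 · |9 -1; 4 -5| = −2·(-45 − (-4)) = 82
  + (-9) · |9 -1; -6 -11| = (-9)·(-99 − 6) = 945
Sum: (518) + (82) + (945) = 1545

1545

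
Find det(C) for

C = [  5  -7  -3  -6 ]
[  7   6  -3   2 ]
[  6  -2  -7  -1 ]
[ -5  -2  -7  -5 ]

The determinant is 3021.

Expand along row 1:
  + (5) · M_11   where M_11 = det([6 -3 2; -2 -7 -1; -2 -7 -5]) = 192
  − (-7) · M_12   where M_12 = det([7 -3 2; 6 -7 -1; -5 -7 -5]) = -63
  + (-3) · M_13   where M_13 = det([7 6 2; 6 -2 -1; -5 -2 -5]) = 222
  − (-6) · M_14   where M_14 = det([7 6 -3; 6 -2 -7; -5 -2 -7]) = 528
det = (+1)·(5)·(192) + (-1)·(-7)·(-63) + (+1)·(-3)·(222) + (-1)·(-6)·(528) = 3021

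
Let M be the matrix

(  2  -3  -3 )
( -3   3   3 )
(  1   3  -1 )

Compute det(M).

Expand along column 1:
  + 2 · |3 3; 3 -1| = 2·(-3 − 9) = -24
  − (-3) · |-3 -3; 3 -1| = −(-3)·(3 − (-9)) = 36
  + 1 · |-3 -3; 3 3| = 1·(-9 − (-9)) = 0
Sum: (-24) + (36) + (0) = 12

The determinant is 12.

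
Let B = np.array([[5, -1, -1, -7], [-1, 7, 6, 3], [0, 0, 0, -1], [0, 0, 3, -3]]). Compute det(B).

The determinant is 102.

B is block upper-triangular with a 2×2 block and a 2×2 block on the diagonal, so its determinant equals the product of the determinants of the diagonal blocks.
det of the 2×2 block = 34
det of the 2×2 block = 3
det = (34)·(3) = 102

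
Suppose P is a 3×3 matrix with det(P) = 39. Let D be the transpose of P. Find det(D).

det(Pᵀ) = det(P).
det(D) = (1)·(39) = 39

The determinant is 39.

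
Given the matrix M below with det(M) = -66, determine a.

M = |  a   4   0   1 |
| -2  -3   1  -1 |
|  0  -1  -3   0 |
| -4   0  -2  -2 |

Expanding along the column containing a, det(M) is linear in a: det(M) = (-22)·a + (44).
Set (-22)·a + (44) = -66  ⇒  (-22)·a = -110  ⇒  a = 5.

5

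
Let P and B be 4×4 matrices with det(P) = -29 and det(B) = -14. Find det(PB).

|PB| = 406

det(PB) = det(P)·det(B) = (-29)·(-14) = 406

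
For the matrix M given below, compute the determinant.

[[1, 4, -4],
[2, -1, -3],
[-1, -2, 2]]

Expand along column 1:
  + 1 · |-1 -3; -2 2| = 1·(-2 − 6) = -8
  − 2 · |4 -4; -2 2| = −2·(8 − 8) = 0
  + (-1) · |4 -4; -1 -3| = (-1)·(-12 − 4) = 16
Sum: (-8) + (0) + (16) = 8

8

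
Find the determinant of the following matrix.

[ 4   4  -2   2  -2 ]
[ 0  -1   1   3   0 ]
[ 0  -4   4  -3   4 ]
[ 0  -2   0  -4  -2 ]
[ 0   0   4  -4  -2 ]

Expand along column 1 (it has 4 zeros):
  + (4) · M_11   where M_11 = det([-1 1 3 0; -4 4 -3 4; -2 0 -4 -2; 0 4 -4 -2]) = -372
det = (+1)·(4)·(-372) = -1488

The determinant is -1488.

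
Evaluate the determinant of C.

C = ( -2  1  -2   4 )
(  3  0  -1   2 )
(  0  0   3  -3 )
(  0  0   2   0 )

-18

C is block upper-triangular with a 2×2 block and a 2×2 block on the diagonal, so its determinant equals the product of the determinants of the diagonal blocks.
det of the 2×2 block = -3
det of the 2×2 block = 6
det = (-3)·(6) = -18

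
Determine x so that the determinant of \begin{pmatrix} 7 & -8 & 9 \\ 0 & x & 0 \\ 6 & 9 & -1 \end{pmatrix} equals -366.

6

Expanding along the row containing x, det(A) is linear in x: det(A) = (-61)·x + (0).
Set (-61)·x + (0) = -366  ⇒  (-61)·x = -366  ⇒  x = 6.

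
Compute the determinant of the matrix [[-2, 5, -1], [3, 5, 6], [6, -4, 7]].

The determinant is -1.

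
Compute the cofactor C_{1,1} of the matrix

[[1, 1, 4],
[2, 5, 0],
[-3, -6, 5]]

Delete row 1 and column 1; the remaining 2×2 submatrix is [5 0; -6 5].
Its determinant is 5·5 − 0·(-6) = 25.
The cofactor carries sign (−1)^(1+1) = +1, so C_{1,1} = +(25) = 25.

25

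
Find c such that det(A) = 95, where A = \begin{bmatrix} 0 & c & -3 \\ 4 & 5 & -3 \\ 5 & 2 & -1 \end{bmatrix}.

Expanding along the row containing c, det(A) is linear in c: det(A) = (-11)·c + (51).
Set (-11)·c + (51) = 95  ⇒  (-11)·c = 44  ⇒  c = -4.

-4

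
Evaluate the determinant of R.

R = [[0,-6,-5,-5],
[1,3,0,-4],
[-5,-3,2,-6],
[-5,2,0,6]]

Expand along column 3 (it has 2 zeros):
  + (-5) · M_13   where M_13 = det([1 3 -4; -5 -3 -6; -5 2 6]) = 274
  + (2) · M_33   where M_33 = det([0 -6 -5; 1 3 -4; -5 2 6]) = -169
det = (+1)·(-5)·(274) + (+1)·(2)·(-169) = -1708

|R| = -1708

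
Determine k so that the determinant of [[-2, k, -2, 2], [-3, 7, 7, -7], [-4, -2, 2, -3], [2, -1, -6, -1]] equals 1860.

k = 6

Expanding along the column containing k, det(M) is linear in k: det(M) = (150)·k + (960).
Set (150)·k + (960) = 1860  ⇒  (150)·k = 900  ⇒  k = 6.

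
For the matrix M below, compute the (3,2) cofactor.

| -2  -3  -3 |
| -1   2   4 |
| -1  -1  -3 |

Delete row 3 and column 2; the remaining 2×2 submatrix is [-2 -3; -1 4].
Its determinant is (-2)·4 − (-3)·(-1) = -11.
The cofactor carries sign (−1)^(3+2) = −1, so C_{3,2} = −(-11) = 11.

11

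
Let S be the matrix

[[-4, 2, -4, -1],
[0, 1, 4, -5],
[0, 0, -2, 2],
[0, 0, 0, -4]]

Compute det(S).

|S| = -32

S is upper triangular, so det(S) is the product of the diagonal entries:
det = (-4) · (1) · (-2) · (-4) = -32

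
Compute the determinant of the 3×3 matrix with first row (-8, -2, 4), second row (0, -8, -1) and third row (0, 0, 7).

The matrix is upper triangular, so the determinant is the product of the diagonal entries:
det = (-8) · (-8) · (7) = 448

448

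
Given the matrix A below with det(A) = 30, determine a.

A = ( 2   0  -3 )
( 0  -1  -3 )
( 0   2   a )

-9

Expanding along the column containing a, det(A) is linear in a: det(A) = (-2)·a + (12).
Set (-2)·a + (12) = 30  ⇒  (-2)·a = 18  ⇒  a = -9.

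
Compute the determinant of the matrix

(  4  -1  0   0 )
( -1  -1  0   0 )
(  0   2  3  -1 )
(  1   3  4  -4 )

The matrix is block lower-triangular with a 2×2 block and a 2×2 block on the diagonal, so its determinant equals the product of the determinants of the diagonal blocks.
det of the 2×2 block = -5
det of the 2×2 block = -8
det = (-5)·(-8) = 40

40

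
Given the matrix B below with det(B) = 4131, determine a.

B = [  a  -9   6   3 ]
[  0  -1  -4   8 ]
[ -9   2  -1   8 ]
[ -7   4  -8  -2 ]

Expanding along the row containing a, det(B) is linear in a: det(B) = (-306)·a + (6273).
Set (-306)·a + (6273) = 4131  ⇒  (-306)·a = -2142  ⇒  a = 7.

a = 7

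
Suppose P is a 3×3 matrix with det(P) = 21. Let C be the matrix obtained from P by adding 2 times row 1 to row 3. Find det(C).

Adding a multiple of one row to another leaves the determinant unchanged.
det(C) = (1)·(21) = 21

|C| = 21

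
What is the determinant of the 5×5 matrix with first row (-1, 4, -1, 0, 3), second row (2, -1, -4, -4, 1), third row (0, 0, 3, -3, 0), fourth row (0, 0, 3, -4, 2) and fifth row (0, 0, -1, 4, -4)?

The determinant is 42.

The matrix is block upper-triangular with a 2×2 block and a 3×3 block on the diagonal, so its determinant equals the product of the determinants of the diagonal blocks.
det of the 2×2 block = -7
det of the 3×3 block = -6
det = (-7)·(-6) = 42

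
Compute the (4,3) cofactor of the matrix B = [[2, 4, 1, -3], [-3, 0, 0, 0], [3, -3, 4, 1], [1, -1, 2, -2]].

15

Delete row 4 and column 3; the remaining 3×3 submatrix is [2 4 -3; -3 0 0; 3 -3 1].
Its determinant is -15.
The cofactor carries sign (−1)^(4+3) = −1, so C_{4,3} = −(-15) = 15.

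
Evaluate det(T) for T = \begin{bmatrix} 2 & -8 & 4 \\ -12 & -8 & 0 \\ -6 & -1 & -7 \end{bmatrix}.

Expand along column 3:
  + 4 · |-12 -8; -6 -1| = 4·(12 − 48) = -144
  + (-7) · |2 -8; -12 -8| = (-7)·(-16 − 96) = 784
Sum: (-144) + (784) = 640

det(T) = 640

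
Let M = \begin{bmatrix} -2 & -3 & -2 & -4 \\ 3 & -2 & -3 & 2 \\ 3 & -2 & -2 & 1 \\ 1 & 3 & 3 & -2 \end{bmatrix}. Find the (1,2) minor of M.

Delete row 1 and column 2; the remaining 3×3 submatrix is [3 -3 2; 3 -2 1; 1 3 -2].
Its determinant is 4.

4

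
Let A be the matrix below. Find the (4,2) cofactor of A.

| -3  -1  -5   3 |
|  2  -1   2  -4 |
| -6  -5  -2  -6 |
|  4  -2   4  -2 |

-96

Delete row 4 and column 2; the remaining 3×3 submatrix is [-3 -5 3; 2 2 -4; -6 -2 -6].
Its determinant is -96.
The cofactor carries sign (−1)^(4+2) = +1, so C_{4,2} = +(-96) = -96.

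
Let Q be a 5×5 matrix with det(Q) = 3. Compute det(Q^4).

The determinant is 81.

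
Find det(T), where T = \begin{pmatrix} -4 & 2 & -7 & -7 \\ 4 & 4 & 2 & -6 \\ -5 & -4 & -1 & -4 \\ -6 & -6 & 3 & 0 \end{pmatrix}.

Expand along row 4 (it has 1 zero):
  − (-6) · M_41   where M_41 = det([2 -7 -7; 4 2 -6; -4 -1 -4]) = -336
  + (-6) · M_42   where M_42 = det([-4 -7 -7; 4 2 -6; -5 -1 -4]) = -308
  − (3) · M_43   where M_43 = det([-4 2 -7; 4 4 -6; -5 -4 -4]) = 224
det = (-1)·(-6)·(-336) + (+1)·(-6)·(-308) + (-1)·(3)·(224) = -840

det(T) = -840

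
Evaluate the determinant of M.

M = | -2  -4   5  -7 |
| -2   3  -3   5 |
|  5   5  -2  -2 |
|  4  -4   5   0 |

Expand along row 4 (it has 1 zero):
  − (4) · M_41   where M_41 = det([-4 5 -7; 3 -3 5; 5 -2 -2]) = 28
  + (-4) · M_42   where M_42 = det([-2 5 -7; -2 -3 5; 5 -2 -2]) = -60
  − (5) · M_43   where M_43 = det([-2 -4 -7; -2 3 5; 5 5 -2]) = 153
det = (-1)·(4)·(28) + (+1)·(-4)·(-60) + (-1)·(5)·(153) = -637

The determinant is -637.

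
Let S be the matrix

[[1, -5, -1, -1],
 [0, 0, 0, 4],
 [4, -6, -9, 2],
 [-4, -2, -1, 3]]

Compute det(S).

Expand along row 2 (it has 3 zeros):
  + (4) · M_24   where M_24 = det([1 -5 -1; 4 -6 -9; -4 -2 -1]) = -180
det = (+1)·(4)·(-180) = -720

-720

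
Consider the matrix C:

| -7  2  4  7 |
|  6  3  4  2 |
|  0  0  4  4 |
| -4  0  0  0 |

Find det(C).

|C| = 208

Expand along row 4 (it has 3 zeros):
  − (-4) · M_41   where M_41 = det([2 4 7; 3 4 2; 0 4 4]) = 52
det = (-1)·(-4)·(52) = 208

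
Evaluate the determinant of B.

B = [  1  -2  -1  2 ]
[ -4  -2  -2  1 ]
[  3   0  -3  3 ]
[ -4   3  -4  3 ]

det(B) = 114

Expand along row 3 (it has 1 zero):
  + (3) · M_31   where M_31 = det([-2 -1 2; -2 -2 1; 3 -4 3]) = 23
  + (-3) · M_33   where M_33 = det([1 -2 2; -4 -2 1; -4 3 3]) = -65
  − (3) · M_34   where M_34 = det([1 -2 -1; -4 -2 -2; -4 3 -4]) = 50
det = (+1)·(3)·(23) + (+1)·(-3)·(-65) + (-1)·(3)·(50) = 114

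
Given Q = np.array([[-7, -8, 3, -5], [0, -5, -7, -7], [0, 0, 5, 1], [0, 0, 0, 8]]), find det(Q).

1400

Q is upper triangular, so det(Q) is the product of the diagonal entries:
det = (-7) · (-5) · (5) · (8) = 1400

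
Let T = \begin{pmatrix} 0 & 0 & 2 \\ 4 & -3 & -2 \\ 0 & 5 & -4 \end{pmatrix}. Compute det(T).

Expand along column 1:
  − 4 · |0 2; 5 -4| = −4·(0 − 10) = 40

The determinant is 40.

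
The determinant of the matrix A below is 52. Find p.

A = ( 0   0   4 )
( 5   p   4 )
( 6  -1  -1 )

-3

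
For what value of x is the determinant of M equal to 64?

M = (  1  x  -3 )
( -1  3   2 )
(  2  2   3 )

5

Expanding along the row containing x, det(M) is linear in x: det(M) = (7)·x + (29).
Set (7)·x + (29) = 64  ⇒  (7)·x = 35  ⇒  x = 5.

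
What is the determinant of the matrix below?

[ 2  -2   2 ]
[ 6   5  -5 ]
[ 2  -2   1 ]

-22

Expand along column 1:
  + 2 · |5 -5; -2 1| = 2·(5 − 10) = -10
  − 6 · |-2 2; -2 1| = −6·(-2 − (-4)) = -12
  + 2 · |-2 2; 5 -5| = 2·(10 − 10) = 0
Sum: (-10) + (-12) + (0) = -22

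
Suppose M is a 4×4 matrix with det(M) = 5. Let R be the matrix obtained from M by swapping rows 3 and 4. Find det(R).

Swapping two rows multiplies the determinant by −1.
det(R) = (-1)·(5) = -5

det(R) = -5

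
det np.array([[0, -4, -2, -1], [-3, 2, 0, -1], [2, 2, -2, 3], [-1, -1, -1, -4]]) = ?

Expand along row 1 (it has 1 zero):
  − (-4) · M_12   where M_12 = det([-3 0 -1; 2 -2 3; -1 -1 -4]) = -29
  + (-2) · M_13   where M_13 = det([-3 2 -1; 2 2 3; -1 -1 -4]) = 25
  − (-1) · M_14   where M_14 = det([-3 2 0; 2 2 -2; -1 -1 -1]) = 20
det = (-1)·(-4)·(-29) + (+1)·(-2)·(25) + (-1)·(-1)·(20) = -146

-146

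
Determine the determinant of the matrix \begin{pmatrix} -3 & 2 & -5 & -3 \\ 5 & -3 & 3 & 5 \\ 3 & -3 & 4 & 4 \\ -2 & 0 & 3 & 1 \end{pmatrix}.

Expand along row 4 (it has 1 zero):
  − (-2) · M_41   where M_41 = det([2 -5 -3; -3 3 5; -3 4 4]) = 8
  − (3) · M_43   where M_43 = det([-3 2 -3; 5 -3 5; 3 -3 4]) = -1
  + (1) · M_44   where M_44 = det([-3 2 -5; 5 -3 3; 3 -3 4]) = 17
det = (-1)·(-2)·(8) + (-1)·(3)·(-1) + (+1)·(1)·(17) = 36

36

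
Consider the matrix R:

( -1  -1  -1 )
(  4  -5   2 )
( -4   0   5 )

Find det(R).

Expand along column 2:
  − (-1) · |4 2; -4 5| = −(-1)·(20 − (-8)) = 28
  + (-5) · |-1 -1; -4 5| = (-5)·(-5 − 4) = 45
Sum: (28) + (45) = 73

det(R) = 73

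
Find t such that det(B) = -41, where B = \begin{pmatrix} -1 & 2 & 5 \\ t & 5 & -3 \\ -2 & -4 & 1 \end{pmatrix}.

Expanding along the column containing t, det(B) is linear in t: det(B) = (-22)·t + (69).
Set (-22)·t + (69) = -41  ⇒  (-22)·t = -110  ⇒  t = 5.

5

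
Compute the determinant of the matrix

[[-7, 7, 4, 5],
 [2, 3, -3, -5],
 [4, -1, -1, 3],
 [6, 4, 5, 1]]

2356

Expand along row 1:
  + (-7) · M_11   where M_11 = det([3 -3 -5; -1 -1 3; 4 5 1]) = -82
  − (7) · M_12   where M_12 = det([2 -3 -5; 4 -1 3; 6 5 1]) = -204
  + (4) · M_13   where M_13 = det([2 3 -5; 4 -1 3; 6 4 1]) = -94
  − (5) · M_14   where M_14 = det([2 3 -3; 4 -1 -1; 6 4 5]) = -146
det = (+1)·(-7)·(-82) + (-1)·(7)·(-204) + (+1)·(4)·(-94) + (-1)·(5)·(-146) = 2356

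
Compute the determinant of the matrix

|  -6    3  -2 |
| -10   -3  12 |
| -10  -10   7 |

Expand along row 1:
  + (-6) · |-3 12; -10 7| = (-6)·(-21 − (-120)) = -594
  − 3 · |-10 12; -10 7| = −3·(-70 − (-120)) = -150
  + (-2) · |-10 -3; -10 -10| = (-2)·(100 − 30) = -140
Sum: (-594) + (-150) + (-140) = -884

-884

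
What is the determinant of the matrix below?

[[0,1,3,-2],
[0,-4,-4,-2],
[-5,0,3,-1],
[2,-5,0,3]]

-514

Expand along column 1 (it has 2 zeros):
  + (-5) · M_31   where M_31 = det([1 3 -2; -4 -4 -2; -5 0 3]) = 94
  − (2) · M_41   where M_41 = det([1 3 -2; -4 -4 -2; 0 3 -1]) = 22
det = (+1)·(-5)·(94) + (-1)·(2)·(22) = -514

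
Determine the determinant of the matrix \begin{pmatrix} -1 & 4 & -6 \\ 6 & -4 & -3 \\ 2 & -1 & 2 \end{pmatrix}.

Expand along row 1:
  + (-1) · |-4 -3; -1 2| = (-1)·(-8 − 3) = 11
  − 4 · |6 -3; 2 2| = −4·(12 − (-6)) = -72
  + (-6) · |6 -4; 2 -1| = (-6)·(-6 − (-8)) = -12
Sum: (11) + (-72) + (-12) = -73

-73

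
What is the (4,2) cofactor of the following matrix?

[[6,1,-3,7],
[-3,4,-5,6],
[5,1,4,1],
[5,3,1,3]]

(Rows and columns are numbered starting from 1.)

The cofactor is -182.

Delete row 4 and column 2; the remaining 3×3 submatrix is [6 -3 7; -3 -5 6; 5 4 1].
Its determinant is -182.
The cofactor carries sign (−1)^(4+2) = +1, so C_{4,2} = +(-182) = -182.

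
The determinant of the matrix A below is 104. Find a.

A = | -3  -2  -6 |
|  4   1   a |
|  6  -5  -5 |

1

Expanding along the column containing a, det(A) is linear in a: det(A) = (-27)·a + (131).
Set (-27)·a + (131) = 104  ⇒  (-27)·a = -27  ⇒  a = 1.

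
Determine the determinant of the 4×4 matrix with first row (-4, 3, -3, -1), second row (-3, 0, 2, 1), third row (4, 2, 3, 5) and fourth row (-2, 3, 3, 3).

-124

Expand along row 2 (it has 1 zero):
  − (-3) · M_21   where M_21 = det([3 -3 -1; 2 3 5; 3 3 3]) = -42
  − (2) · M_23   where M_23 = det([-4 3 -1; 4 2 5; -2 3 3]) = -46
  + (1) · M_24   where M_24 = det([-4 3 -3; 4 2 3; -2 3 3]) = -90
det = (-1)·(-3)·(-42) + (-1)·(2)·(-46) + (+1)·(1)·(-90) = -124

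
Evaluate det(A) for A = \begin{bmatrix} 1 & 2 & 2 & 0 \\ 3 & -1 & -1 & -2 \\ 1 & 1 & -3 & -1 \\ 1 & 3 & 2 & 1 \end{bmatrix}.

|A| = 25

Expand along row 1 (it has 1 zero):
  + (1) · M_11   where M_11 = det([-1 -1 -2; 1 -3 -1; 3 2 1]) = -17
  − (2) · M_12   where M_12 = det([3 -1 -2; 1 -3 -1; 1 2 1]) = -11
  + (2) · M_13   where M_13 = det([3 -1 -2; 1 1 -1; 1 3 1]) = 10
det = (+1)·(1)·(-17) + (-1)·(2)·(-11) + (+1)·(2)·(10) = 25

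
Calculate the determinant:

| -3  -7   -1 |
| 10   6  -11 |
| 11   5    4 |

The determinant is 906.

Expand along row 1:
  + (-3) · |6 -11; 5 4| = (-3)·(24 − (-55)) = -237
  − (-7) · |10 -11; 11 4| = −(-7)·(40 − (-121)) = 1127
  + (-1) · |10 6; 11 5| = (-1)·(50 − 66) = 16
Sum: (-237) + (1127) + (16) = 906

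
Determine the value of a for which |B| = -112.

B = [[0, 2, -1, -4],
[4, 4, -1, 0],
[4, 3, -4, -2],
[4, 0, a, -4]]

Expanding along the row containing a, det(B) is linear in a: det(B) = (-32)·a + (-304).
Set (-32)·a + (-304) = -112  ⇒  (-32)·a = 192  ⇒  a = -6.

-6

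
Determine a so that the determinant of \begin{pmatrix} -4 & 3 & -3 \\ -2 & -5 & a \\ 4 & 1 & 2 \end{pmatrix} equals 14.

Expanding along the row containing a, det(A) is linear in a: det(A) = (16)·a + (-2).
Set (16)·a + (-2) = 14  ⇒  (16)·a = 16  ⇒  a = 1.

a = 1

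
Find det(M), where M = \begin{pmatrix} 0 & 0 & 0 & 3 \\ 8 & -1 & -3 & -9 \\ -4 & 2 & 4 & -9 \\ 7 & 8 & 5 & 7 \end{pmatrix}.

det(M) = 258

Expand along row 1 (it has 3 zeros):
  − (3) · M_14   where M_14 = det([8 -1 -3; -4 2 4; 7 8 5]) = -86
det = (-1)·(3)·(-86) = 258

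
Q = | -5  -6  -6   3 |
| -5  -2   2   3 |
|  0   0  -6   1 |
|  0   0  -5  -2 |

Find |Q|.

Q is block upper-triangular with a 2×2 block and a 2×2 block on the diagonal, so its determinant equals the product of the determinants of the diagonal blocks.
det of the 2×2 block = -20
det of the 2×2 block = 17
det = (-20)·(17) = -340

det(Q) = -340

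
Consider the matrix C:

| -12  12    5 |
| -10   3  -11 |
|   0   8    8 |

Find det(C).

Expand along column 1:
  + (-12) · |3 -11; 8 8| = (-12)·(24 − (-88)) = -1344
  − (-10) · |12 5; 8 8| = −(-10)·(96 − 40) = 560
Sum: (-1344) + (560) = -784

|C| = -784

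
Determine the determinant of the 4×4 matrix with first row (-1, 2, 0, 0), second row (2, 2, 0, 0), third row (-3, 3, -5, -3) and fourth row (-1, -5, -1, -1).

The matrix is block lower-triangular with a 2×2 block and a 2×2 block on the diagonal, so its determinant equals the product of the determinants of the diagonal blocks.
det of the 2×2 block = -6
det of the 2×2 block = 2
det = (-6)·(2) = -12

The determinant is -12.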